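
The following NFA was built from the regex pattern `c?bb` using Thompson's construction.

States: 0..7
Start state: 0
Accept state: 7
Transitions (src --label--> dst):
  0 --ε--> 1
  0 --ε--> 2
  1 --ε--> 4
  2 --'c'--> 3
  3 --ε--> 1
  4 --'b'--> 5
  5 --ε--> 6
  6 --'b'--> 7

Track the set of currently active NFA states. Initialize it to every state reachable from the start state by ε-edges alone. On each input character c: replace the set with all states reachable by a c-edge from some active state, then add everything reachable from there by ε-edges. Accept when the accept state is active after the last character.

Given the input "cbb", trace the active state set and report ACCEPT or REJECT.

Answer: ACCEPT

Trace:
initial (ε-close {0}): {0,1,2,4}
'c' @ 1: {1,3,4}
'b' @ 2: {5,6}
'b' @ 3: {7}  ✓accept
end set {7} — state 7 in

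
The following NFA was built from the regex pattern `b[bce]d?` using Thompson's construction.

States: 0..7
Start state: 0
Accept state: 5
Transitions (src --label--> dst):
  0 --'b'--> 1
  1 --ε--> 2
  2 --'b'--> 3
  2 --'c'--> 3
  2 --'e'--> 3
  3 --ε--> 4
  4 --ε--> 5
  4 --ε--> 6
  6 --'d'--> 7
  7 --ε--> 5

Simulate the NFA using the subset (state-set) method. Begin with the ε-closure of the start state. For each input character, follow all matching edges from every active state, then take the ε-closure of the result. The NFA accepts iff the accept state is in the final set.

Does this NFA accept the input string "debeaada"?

initial (ε-close {0}): {0}
'd' @ 1: {}  — state set empty
rest 'ebeaada' ignored (set empty)
after full input: {}  (accept=5 not in)

Answer: REJECT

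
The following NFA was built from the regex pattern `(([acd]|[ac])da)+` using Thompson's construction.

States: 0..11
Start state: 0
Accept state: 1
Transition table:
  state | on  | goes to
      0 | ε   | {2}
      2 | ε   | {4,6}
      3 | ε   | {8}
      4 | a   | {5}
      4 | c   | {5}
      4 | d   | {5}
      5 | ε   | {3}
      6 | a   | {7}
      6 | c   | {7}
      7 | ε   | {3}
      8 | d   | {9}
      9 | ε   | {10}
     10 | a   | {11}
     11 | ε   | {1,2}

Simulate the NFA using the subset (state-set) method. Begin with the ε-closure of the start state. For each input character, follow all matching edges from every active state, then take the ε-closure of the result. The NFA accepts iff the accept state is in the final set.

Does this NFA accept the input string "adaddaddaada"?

Answer: ACCEPT

Steps:
start: ε-closure({0}) = {0,2,4,6}
'a' @ 1: {3,5,7,8}
'd' @ 2: {9,10}
'a' @ 3: {1,2,4,6,11}  ✓accept
'd' @ 4: {3,5,8}
'd' @ 5: {9,10}
'a' @ 6: {1,2,4,6,11}  ✓accept
'd' @ 7: {3,5,8}
'd' @ 8: {9,10}
'a' @ 9: {1,2,4,6,11}  ✓accept
'a' @ 10: {3,5,7,8}
'd' @ 11: {9,10}
'a' @ 12: {1,2,4,6,11}  ✓accept
end set {1,2,4,6,11} — state 1 in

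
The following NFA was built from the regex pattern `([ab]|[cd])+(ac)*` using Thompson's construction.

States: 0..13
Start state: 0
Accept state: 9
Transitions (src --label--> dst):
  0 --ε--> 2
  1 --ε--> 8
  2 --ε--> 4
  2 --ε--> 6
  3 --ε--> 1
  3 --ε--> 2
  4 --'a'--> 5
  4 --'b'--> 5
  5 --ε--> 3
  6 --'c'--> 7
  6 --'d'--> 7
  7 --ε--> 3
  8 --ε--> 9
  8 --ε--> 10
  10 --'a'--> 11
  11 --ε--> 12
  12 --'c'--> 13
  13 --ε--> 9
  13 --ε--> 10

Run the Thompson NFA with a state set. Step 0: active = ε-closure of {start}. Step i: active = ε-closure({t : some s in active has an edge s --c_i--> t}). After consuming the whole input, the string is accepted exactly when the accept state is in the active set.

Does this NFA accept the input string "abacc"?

Answer: ACCEPT

Trace:
start: ε-closure({0}) = {0,2,4,6}
'a' @ 1: {1,2,3,4,5,6,8,9,10}  ✓accept
'b' @ 2: {1,2,3,4,5,6,8,9,10}  ✓accept
'a' @ 3: {1,2,3,4,5,6,8,9,10,11,12}  ✓accept
'c' @ 4: {1,2,3,4,6,7,8,9,10,13}  ✓accept
'c' @ 5: {1,2,3,4,6,7,8,9,10}  ✓accept
end set {1,2,3,4,6,7,8,9,10} — state 9 in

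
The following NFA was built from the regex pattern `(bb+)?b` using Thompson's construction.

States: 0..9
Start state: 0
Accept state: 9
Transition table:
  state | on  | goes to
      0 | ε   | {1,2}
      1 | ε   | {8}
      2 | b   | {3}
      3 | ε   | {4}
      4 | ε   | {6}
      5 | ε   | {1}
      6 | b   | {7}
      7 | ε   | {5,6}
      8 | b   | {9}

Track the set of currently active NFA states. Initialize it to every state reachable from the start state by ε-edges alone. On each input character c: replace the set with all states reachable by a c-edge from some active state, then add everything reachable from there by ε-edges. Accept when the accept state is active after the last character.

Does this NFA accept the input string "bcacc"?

Answer: REJECT

Derivation:
initial (ε-close {0}): {0,1,2,8}
'b' @ 1: {3,4,6,9}  [accepting]
'c' @ 2: {}  — state set empty
rest 'acc' ignored (set empty)
final: {}; accept 9 not in set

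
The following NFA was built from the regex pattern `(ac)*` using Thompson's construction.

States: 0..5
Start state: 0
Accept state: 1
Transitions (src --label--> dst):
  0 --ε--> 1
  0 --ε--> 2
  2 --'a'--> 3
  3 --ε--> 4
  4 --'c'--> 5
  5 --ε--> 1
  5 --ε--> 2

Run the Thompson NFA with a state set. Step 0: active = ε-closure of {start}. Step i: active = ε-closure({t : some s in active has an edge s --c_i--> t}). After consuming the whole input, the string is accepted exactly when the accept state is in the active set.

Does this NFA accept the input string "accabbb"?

initial (ε-close {0}): {0,1,2}
'a' @ 1: {3,4}
'c' @ 2: {1,2,5}  [accepting]
'c' @ 3: {}  — dead — no transitions
rest 'abbb' ignored (set empty)
after full input: {}  (accept=1 not in)

Answer: REJECT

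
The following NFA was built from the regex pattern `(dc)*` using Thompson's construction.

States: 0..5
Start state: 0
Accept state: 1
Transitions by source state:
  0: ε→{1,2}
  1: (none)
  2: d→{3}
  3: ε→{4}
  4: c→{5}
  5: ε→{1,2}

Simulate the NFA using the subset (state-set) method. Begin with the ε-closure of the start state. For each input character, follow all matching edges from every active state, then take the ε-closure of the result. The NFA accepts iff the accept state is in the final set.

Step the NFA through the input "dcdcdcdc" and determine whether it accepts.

Answer: ACCEPT

Derivation:
S₀ = ε-closure({0}) = {0,1,2}
'd' @ 1: {3,4}
'c' @ 2: {1,2,5}  (accept∈set)
'd' @ 3: {3,4}
'c' @ 4: {1,2,5}  (accept∈set)
'd' @ 5: {3,4}
'c' @ 6: {1,2,5}  (accept∈set)
'd' @ 7: {3,4}
'c' @ 8: {1,2,5}  (accept∈set)
end set {1,2,5} — state 1 in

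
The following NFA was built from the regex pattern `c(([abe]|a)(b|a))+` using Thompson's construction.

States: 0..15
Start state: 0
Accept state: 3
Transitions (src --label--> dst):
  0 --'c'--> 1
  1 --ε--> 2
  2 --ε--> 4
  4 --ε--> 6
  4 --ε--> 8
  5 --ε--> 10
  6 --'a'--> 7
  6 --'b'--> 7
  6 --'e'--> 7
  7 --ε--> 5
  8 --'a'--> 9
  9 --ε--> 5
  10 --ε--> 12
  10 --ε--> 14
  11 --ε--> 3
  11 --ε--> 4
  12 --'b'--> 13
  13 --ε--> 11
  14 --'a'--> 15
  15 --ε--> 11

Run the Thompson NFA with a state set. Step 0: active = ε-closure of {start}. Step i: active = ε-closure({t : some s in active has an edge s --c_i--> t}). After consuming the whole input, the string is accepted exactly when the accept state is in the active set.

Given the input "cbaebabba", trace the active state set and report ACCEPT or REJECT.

initial (ε-close {0}): {0}
'c' @ 1: {1,2,4,6,8}
'b' @ 2: {5,7,10,12,14}
'a' @ 3: {3,4,6,8,11,15}  (accept∈set)
'e' @ 4: {5,7,10,12,14}
'b' @ 5: {3,4,6,8,11,13}  (accept∈set)
'a' @ 6: {5,7,9,10,12,14}
'b' @ 7: {3,4,6,8,11,13}  (accept∈set)
'b' @ 8: {5,7,10,12,14}
'a' @ 9: {3,4,6,8,11,15}  (accept∈set)
end set {3,4,6,8,11,15} — state 3 in

Answer: ACCEPT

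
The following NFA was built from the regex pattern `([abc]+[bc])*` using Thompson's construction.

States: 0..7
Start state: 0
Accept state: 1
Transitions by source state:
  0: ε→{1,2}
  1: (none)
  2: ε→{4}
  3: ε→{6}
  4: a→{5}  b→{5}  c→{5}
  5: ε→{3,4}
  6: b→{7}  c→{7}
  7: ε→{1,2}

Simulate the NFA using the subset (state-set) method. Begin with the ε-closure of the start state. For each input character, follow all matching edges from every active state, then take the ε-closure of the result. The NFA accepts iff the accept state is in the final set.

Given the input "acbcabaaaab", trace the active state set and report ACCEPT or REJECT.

Answer: ACCEPT

Derivation:
initial (ε-close {0}): {0,1,2,4}
'a' @ 1: {3,4,5,6}
'c' @ 2: {1,2,3,4,5,6,7}  (accept∈set)
'b' @ 3: {1,2,3,4,5,6,7}  (accept∈set)
'c' @ 4: {1,2,3,4,5,6,7}  (accept∈set)
'a' @ 5: {3,4,5,6}
'b' @ 6: {1,2,3,4,5,6,7}  (accept∈set)
'a' @ 7: {3,4,5,6}
'a' @ 8: {3,4,5,6}
'a' @ 9: {3,4,5,6}
'a' @ 10: {3,4,5,6}
'b' @ 11: {1,2,3,4,5,6,7}  (accept∈set)
after full input: {1,2,3,4,5,6,7}  (accept=1 in)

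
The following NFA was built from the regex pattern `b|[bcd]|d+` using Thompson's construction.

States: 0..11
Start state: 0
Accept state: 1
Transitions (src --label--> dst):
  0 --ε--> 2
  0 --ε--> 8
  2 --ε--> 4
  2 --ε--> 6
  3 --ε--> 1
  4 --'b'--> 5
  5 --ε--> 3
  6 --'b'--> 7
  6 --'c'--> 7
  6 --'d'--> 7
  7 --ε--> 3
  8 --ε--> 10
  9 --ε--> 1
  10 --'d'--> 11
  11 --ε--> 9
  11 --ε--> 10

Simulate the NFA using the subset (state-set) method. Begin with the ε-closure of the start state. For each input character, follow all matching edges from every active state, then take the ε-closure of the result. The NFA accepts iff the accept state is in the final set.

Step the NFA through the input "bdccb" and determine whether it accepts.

Answer: REJECT

Trace:
S₀ = ε-closure({0}) = {0,2,4,6,8,10}
'b' @ 1: {1,3,5,7}  [accepting]
'd' @ 2: {}  — no active states
rest 'ccb' ignored (set empty)
after full input: {}  (accept=1 not in)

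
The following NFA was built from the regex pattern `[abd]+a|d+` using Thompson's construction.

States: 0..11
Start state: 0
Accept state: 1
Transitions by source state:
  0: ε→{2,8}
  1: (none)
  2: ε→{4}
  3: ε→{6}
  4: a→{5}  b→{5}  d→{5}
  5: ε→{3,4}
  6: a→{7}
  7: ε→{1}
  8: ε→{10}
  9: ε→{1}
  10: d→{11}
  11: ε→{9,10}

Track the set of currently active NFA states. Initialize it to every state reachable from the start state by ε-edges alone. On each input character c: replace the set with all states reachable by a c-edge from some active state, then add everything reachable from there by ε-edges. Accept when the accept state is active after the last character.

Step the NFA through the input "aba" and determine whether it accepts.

start: ε-closure({0}) = {0,2,4,8,10}
'a' @ 1: {3,4,5,6}
'b' @ 2: {3,4,5,6}
'a' @ 3: {1,3,4,5,6,7}  ✓accept
final: {1,3,4,5,6,7}; accept 1 in set

Answer: ACCEPT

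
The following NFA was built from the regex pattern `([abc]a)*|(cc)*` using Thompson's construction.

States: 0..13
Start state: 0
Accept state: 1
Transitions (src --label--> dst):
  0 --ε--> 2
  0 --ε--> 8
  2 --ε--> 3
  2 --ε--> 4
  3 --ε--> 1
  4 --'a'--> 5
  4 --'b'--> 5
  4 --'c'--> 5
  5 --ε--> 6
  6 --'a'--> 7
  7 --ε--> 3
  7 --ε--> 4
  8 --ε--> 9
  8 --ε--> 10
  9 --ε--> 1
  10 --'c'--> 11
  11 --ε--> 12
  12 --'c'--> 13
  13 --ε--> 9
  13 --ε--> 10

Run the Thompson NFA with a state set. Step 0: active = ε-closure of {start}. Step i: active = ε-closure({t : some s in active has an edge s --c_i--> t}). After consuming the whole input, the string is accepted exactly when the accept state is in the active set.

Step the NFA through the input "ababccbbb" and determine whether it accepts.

start: ε-closure({0}) = {0,1,2,3,4,8,9,10}
'a' @ 1: {5,6}
'b' @ 2: {}  — dead — no transitions
rest 'abccbbb' ignored (set empty)
end set {} — state 1 not in

Answer: REJECT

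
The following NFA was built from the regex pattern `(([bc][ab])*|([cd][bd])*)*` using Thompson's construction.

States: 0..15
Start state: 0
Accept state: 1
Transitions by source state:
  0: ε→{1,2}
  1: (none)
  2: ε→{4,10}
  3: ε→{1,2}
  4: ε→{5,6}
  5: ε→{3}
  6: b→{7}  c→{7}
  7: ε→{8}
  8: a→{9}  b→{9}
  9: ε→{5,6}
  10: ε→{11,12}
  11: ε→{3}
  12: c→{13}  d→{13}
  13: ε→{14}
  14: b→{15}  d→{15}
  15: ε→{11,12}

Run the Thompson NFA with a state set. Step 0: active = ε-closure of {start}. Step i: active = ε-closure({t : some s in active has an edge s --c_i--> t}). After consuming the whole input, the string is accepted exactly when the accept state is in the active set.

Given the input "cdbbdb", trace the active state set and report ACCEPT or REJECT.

Answer: ACCEPT

Trace:
S₀ = ε-closure({0}) = {0,1,2,3,4,5,6,10,11,12}
'c' @ 1: {7,8,13,14}
'd' @ 2: {1,2,3,4,5,6,10,11,12,15}  (accept∈set)
'b' @ 3: {7,8}
'b' @ 4: {1,2,3,4,5,6,9,10,11,12}  (accept∈set)
'd' @ 5: {13,14}
'b' @ 6: {1,2,3,4,5,6,10,11,12,15}  (accept∈set)
end set {1,2,3,4,5,6,10,11,12,15} — state 1 in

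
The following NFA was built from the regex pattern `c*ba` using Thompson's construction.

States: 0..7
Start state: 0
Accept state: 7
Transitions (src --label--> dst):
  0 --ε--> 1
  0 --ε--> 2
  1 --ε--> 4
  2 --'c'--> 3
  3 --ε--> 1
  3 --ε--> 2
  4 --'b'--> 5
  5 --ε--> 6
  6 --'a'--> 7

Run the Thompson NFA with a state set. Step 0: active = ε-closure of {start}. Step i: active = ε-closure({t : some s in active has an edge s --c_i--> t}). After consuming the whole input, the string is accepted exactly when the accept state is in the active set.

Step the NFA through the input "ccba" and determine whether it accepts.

Answer: ACCEPT

Derivation:
start: ε-closure({0}) = {0,1,2,4}
'c' @ 1: {1,2,3,4}
'c' @ 2: {1,2,3,4}
'b' @ 3: {5,6}
'a' @ 4: {7}  ✓accept
final: {7}; accept 7 in set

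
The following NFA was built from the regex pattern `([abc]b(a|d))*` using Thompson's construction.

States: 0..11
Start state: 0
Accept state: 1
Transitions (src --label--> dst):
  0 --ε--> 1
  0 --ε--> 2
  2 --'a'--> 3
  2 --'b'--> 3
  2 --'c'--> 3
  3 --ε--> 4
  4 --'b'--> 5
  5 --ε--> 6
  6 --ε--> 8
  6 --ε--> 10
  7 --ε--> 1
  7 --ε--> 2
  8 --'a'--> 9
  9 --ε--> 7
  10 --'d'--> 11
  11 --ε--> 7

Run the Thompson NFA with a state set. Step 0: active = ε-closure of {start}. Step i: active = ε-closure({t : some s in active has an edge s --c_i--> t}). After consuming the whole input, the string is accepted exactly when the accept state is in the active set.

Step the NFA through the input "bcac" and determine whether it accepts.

initial (ε-close {0}): {0,1,2}
'b' @ 1: {3,4}
'c' @ 2: {}  — state set empty
rest 'ac' ignored (set empty)
final: {}; accept 1 not in set

Answer: REJECT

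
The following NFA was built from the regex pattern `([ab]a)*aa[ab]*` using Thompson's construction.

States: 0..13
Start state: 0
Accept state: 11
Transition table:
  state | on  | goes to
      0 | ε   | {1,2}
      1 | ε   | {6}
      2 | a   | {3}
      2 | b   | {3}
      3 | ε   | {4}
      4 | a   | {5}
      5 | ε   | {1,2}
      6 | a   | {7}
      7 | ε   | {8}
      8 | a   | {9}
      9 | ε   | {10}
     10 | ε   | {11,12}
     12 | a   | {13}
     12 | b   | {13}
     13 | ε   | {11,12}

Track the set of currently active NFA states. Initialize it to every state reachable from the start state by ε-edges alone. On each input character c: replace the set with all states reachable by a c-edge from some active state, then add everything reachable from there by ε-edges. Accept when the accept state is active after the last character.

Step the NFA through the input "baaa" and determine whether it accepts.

Answer: ACCEPT

Steps:
initial (ε-close {0}): {0,1,2,6}
'b' @ 1: {3,4}
'a' @ 2: {1,2,5,6}
'a' @ 3: {3,4,7,8}
'a' @ 4: {1,2,5,6,9,10,11,12}  [accepting]
final: {1,2,5,6,9,10,11,12}; accept 11 in set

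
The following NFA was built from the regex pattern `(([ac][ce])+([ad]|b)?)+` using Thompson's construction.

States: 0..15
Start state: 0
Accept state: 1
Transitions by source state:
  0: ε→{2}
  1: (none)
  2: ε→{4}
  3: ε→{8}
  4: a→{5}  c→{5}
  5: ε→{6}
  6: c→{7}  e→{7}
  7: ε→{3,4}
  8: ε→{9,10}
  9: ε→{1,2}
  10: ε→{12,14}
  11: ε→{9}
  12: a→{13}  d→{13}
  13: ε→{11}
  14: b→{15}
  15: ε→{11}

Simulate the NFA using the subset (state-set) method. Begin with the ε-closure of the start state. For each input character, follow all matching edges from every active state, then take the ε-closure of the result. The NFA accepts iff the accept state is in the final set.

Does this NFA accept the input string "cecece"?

start: ε-closure({0}) = {0,2,4}
'c' @ 1: {5,6}
'e' @ 2: {1,2,3,4,7,8,9,10,12,14}  (accept∈set)
'c' @ 3: {5,6}
'e' @ 4: {1,2,3,4,7,8,9,10,12,14}  (accept∈set)
'c' @ 5: {5,6}
'e' @ 6: {1,2,3,4,7,8,9,10,12,14}  (accept∈set)
end set {1,2,3,4,7,8,9,10,12,14} — state 1 in

Answer: ACCEPT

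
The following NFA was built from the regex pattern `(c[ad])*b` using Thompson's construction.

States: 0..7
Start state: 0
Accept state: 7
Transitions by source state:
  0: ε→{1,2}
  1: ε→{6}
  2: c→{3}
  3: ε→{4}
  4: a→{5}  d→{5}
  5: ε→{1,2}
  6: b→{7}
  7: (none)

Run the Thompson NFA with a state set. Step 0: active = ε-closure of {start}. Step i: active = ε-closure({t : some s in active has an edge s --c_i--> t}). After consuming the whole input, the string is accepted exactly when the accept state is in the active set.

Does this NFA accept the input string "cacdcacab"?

Answer: ACCEPT

Trace:
initial (ε-close {0}): {0,1,2,6}
'c' @ 1: {3,4}
'a' @ 2: {1,2,5,6}
'c' @ 3: {3,4}
'd' @ 4: {1,2,5,6}
'c' @ 5: {3,4}
'a' @ 6: {1,2,5,6}
'c' @ 7: {3,4}
'a' @ 8: {1,2,5,6}
'b' @ 9: {7}  (accept∈set)
after full input: {7}  (accept=7 in)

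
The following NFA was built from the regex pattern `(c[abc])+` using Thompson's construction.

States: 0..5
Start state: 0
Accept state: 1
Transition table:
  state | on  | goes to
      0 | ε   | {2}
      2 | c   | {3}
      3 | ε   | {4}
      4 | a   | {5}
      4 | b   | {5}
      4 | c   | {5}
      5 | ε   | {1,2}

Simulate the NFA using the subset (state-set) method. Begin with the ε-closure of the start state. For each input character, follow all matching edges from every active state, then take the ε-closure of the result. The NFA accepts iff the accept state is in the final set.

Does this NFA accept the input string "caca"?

S₀ = ε-closure({0}) = {0,2}
'c' @ 1: {3,4}
'a' @ 2: {1,2,5}  [accepting]
'c' @ 3: {3,4}
'a' @ 4: {1,2,5}  [accepting]
final: {1,2,5}; accept 1 in set

Answer: ACCEPT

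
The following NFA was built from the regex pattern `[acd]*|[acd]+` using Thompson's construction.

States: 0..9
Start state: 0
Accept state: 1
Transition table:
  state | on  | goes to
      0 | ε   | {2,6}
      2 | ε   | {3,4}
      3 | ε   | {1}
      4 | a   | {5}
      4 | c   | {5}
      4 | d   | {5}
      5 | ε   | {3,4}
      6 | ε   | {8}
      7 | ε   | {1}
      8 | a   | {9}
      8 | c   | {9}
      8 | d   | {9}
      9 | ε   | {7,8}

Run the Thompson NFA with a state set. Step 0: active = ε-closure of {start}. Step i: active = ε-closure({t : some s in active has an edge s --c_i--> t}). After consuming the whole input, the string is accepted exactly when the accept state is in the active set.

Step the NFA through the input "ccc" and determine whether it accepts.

S₀ = ε-closure({0}) = {0,1,2,3,4,6,8}
'c' @ 1: {1,3,4,5,7,8,9}  ✓accept
'c' @ 2: {1,3,4,5,7,8,9}  ✓accept
'c' @ 3: {1,3,4,5,7,8,9}  ✓accept
after full input: {1,3,4,5,7,8,9}  (accept=1 in)

Answer: ACCEPT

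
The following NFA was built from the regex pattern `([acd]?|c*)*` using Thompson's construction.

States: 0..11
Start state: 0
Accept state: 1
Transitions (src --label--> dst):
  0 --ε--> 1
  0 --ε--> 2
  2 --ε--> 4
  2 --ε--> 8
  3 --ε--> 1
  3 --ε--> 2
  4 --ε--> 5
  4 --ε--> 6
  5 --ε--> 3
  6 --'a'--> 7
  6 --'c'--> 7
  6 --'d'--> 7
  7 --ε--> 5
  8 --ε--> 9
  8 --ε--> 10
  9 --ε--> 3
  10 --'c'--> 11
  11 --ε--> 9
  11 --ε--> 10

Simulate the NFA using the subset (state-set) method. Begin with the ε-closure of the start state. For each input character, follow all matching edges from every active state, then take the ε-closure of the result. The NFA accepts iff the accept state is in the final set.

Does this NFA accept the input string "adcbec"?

Answer: REJECT

Derivation:
initial (ε-close {0}): {0,1,2,3,4,5,6,8,9,10}
'a' @ 1: {1,2,3,4,5,6,7,8,9,10}  [accepting]
'd' @ 2: {1,2,3,4,5,6,7,8,9,10}  [accepting]
'c' @ 3: {1,2,3,4,5,6,7,8,9,10,11}  [accepting]
'b' @ 4: {}  — dead — no transitions
rest 'ec' ignored (set empty)
after full input: {}  (accept=1 not in)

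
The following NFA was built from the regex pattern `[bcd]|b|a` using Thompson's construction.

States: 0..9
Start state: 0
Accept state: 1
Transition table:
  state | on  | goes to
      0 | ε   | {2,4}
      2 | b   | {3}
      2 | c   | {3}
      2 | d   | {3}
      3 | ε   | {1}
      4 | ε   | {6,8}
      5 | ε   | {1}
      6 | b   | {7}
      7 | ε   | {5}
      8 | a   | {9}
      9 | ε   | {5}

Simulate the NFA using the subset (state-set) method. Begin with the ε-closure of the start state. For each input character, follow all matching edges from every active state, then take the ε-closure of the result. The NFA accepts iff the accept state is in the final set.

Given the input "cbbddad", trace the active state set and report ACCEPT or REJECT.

initial (ε-close {0}): {0,2,4,6,8}
'c' @ 1: {1,3}  (accept∈set)
'b' @ 2: {}  — state set empty
rest 'bddad' ignored (set empty)
end set {} — state 1 not in

Answer: REJECT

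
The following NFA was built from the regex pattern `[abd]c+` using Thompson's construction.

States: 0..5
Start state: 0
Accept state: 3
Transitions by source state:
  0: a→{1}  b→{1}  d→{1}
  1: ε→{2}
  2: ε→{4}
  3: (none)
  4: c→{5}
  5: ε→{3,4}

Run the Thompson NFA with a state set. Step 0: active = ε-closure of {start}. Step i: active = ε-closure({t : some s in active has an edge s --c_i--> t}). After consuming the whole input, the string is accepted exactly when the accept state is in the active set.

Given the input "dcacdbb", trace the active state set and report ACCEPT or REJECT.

Answer: REJECT

Steps:
S₀ = ε-closure({0}) = {0}
'd' @ 1: {1,2,4}
'c' @ 2: {3,4,5}  ✓accept
'a' @ 3: {}  — no active states
rest 'cdbb' ignored (set empty)
after full input: {}  (accept=3 not in)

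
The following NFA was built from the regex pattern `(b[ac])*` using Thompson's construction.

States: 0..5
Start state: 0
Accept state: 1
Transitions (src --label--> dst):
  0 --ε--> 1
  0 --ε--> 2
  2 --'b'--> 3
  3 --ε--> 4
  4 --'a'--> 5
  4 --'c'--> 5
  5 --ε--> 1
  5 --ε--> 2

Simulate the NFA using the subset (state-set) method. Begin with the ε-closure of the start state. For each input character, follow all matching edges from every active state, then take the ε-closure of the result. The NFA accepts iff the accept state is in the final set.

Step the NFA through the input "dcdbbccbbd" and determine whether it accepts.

initial (ε-close {0}): {0,1,2}
'd' @ 1: {}  — dead — no transitions
rest 'cdbbccbbd' ignored (set empty)
after full input: {}  (accept=1 not in)

Answer: REJECT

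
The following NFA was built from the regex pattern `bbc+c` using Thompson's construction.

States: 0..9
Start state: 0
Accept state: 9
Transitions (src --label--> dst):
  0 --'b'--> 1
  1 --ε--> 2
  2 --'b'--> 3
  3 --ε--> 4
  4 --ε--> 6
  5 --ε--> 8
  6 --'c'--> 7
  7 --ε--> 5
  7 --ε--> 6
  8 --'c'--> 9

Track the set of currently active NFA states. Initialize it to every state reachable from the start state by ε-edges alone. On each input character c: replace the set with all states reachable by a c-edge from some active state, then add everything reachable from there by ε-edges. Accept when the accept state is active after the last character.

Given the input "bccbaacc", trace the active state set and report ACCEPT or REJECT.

Answer: REJECT

Steps:
initial (ε-close {0}): {0}
'b' @ 1: {1,2}
'c' @ 2: {}  — no active states
rest 'cbaacc' ignored (set empty)
end set {} — state 9 not in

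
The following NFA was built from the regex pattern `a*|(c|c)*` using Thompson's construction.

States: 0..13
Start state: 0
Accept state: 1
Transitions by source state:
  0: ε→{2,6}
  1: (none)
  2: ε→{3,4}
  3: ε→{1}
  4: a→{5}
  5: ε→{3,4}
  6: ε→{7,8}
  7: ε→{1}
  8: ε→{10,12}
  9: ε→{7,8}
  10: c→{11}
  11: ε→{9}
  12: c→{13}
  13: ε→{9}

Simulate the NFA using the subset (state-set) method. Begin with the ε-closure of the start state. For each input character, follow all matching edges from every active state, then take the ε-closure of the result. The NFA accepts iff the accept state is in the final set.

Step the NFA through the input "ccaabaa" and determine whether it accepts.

Answer: REJECT

Derivation:
start: ε-closure({0}) = {0,1,2,3,4,6,7,8,10,12}
'c' @ 1: {1,7,8,9,10,11,12,13}  [accepting]
'c' @ 2: {1,7,8,9,10,11,12,13}  [accepting]
'a' @ 3: {}  — state set empty
rest 'abaa' ignored (set empty)
final: {}; accept 1 not in set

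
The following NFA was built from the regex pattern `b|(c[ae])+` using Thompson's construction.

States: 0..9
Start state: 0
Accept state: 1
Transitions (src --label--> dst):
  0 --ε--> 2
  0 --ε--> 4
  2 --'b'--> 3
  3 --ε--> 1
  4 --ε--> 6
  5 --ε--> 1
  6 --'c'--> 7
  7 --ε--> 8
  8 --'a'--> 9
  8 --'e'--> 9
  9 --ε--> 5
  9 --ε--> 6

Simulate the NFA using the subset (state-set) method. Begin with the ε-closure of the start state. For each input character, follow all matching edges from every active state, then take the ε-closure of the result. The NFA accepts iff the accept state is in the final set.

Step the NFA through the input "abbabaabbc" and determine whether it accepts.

Answer: REJECT

Derivation:
S₀ = ε-closure({0}) = {0,2,4,6}
'a' @ 1: {}  — state set empty
rest 'bbabaabbc' ignored (set empty)
final: {}; accept 1 not in set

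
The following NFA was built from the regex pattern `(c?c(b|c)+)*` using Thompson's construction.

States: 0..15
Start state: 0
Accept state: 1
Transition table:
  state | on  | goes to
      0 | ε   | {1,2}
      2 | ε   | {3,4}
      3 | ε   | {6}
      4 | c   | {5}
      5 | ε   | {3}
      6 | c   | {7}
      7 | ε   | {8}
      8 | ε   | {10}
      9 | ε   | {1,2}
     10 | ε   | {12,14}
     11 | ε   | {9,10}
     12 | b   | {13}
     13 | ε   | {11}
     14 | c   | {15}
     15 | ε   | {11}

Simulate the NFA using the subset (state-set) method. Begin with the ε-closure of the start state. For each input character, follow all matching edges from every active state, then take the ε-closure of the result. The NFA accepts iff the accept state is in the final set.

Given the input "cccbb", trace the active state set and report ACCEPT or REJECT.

Answer: ACCEPT

Steps:
start: ε-closure({0}) = {0,1,2,3,4,6}
'c' @ 1: {3,5,6,7,8,10,12,14}
'c' @ 2: {1,2,3,4,6,7,8,9,10,11,12,14,15}  (accept∈set)
'c' @ 3: {1,2,3,4,5,6,7,8,9,10,11,12,14,15}  (accept∈set)
'b' @ 4: {1,2,3,4,6,9,10,11,12,13,14}  (accept∈set)
'b' @ 5: {1,2,3,4,6,9,10,11,12,13,14}  (accept∈set)
end set {1,2,3,4,6,9,10,11,12,13,14} — state 1 in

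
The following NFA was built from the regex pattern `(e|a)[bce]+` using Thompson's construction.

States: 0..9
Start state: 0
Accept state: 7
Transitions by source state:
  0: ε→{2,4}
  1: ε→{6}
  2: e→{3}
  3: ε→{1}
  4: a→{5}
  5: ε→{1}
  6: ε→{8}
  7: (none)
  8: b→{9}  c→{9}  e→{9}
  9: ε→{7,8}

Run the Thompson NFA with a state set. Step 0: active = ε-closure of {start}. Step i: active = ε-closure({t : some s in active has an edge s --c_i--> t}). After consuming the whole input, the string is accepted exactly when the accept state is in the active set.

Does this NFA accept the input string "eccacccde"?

Answer: REJECT

Trace:
initial (ε-close {0}): {0,2,4}
'e' @ 1: {1,3,6,8}
'c' @ 2: {7,8,9}  [accepting]
'c' @ 3: {7,8,9}  [accepting]
'a' @ 4: {}  — no active states
rest 'cccde' ignored (set empty)
end set {} — state 7 not in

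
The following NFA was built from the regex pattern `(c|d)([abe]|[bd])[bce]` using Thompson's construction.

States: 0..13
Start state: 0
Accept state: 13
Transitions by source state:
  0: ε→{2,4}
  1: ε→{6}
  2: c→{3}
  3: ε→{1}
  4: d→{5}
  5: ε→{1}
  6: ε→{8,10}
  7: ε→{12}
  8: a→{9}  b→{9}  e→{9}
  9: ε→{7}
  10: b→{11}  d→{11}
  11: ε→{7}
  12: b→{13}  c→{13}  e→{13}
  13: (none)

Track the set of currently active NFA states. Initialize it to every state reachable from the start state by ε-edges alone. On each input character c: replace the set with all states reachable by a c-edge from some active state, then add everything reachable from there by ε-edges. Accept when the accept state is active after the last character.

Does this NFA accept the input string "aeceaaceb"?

start: ε-closure({0}) = {0,2,4}
'a' @ 1: {}  — no active states
rest 'eceaaceb' ignored (set empty)
final: {}; accept 13 not in set

Answer: REJECT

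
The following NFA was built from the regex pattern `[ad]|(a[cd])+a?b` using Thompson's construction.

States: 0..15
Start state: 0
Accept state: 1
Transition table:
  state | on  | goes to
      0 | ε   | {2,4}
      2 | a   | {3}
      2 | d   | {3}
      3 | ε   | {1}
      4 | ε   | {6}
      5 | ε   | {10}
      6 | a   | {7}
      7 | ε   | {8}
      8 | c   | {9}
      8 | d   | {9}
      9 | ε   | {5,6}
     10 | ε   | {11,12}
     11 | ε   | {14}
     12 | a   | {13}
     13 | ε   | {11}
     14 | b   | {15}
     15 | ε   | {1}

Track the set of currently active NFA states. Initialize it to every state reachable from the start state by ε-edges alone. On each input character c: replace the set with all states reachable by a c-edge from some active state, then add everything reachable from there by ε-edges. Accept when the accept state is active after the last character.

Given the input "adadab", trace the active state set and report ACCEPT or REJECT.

Answer: ACCEPT

Trace:
initial (ε-close {0}): {0,2,4,6}
'a' @ 1: {1,3,7,8}  (accept∈set)
'd' @ 2: {5,6,9,10,11,12,14}
'a' @ 3: {7,8,11,13,14}
'd' @ 4: {5,6,9,10,11,12,14}
'a' @ 5: {7,8,11,13,14}
'b' @ 6: {1,15}  (accept∈set)
after full input: {1,15}  (accept=1 in)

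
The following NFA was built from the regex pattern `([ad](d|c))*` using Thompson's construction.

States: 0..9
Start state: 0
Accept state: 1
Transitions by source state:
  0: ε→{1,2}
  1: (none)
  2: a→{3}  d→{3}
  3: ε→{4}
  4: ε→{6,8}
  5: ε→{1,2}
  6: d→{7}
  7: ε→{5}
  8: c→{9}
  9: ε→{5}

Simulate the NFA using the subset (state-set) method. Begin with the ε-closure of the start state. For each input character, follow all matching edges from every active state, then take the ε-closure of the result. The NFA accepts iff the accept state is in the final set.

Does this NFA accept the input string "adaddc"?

Answer: ACCEPT

Trace:
start: ε-closure({0}) = {0,1,2}
'a' @ 1: {3,4,6,8}
'd' @ 2: {1,2,5,7}  (accept∈set)
'a' @ 3: {3,4,6,8}
'd' @ 4: {1,2,5,7}  (accept∈set)
'd' @ 5: {3,4,6,8}
'c' @ 6: {1,2,5,9}  (accept∈set)
end set {1,2,5,9} — state 1 in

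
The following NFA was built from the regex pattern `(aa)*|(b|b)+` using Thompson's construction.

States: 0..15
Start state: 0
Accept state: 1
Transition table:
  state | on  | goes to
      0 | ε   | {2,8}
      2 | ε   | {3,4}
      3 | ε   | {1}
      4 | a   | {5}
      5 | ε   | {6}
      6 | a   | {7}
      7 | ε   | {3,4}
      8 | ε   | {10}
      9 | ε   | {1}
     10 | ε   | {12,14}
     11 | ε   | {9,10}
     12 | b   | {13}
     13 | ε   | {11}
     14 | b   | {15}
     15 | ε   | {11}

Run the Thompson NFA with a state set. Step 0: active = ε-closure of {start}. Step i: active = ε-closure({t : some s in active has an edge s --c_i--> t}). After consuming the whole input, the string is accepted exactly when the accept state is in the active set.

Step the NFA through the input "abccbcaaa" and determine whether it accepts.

initial (ε-close {0}): {0,1,2,3,4,8,10,12,14}
'a' @ 1: {5,6}
'b' @ 2: {}  — no active states
rest 'ccbcaaa' ignored (set empty)
after full input: {}  (accept=1 not in)

Answer: REJECT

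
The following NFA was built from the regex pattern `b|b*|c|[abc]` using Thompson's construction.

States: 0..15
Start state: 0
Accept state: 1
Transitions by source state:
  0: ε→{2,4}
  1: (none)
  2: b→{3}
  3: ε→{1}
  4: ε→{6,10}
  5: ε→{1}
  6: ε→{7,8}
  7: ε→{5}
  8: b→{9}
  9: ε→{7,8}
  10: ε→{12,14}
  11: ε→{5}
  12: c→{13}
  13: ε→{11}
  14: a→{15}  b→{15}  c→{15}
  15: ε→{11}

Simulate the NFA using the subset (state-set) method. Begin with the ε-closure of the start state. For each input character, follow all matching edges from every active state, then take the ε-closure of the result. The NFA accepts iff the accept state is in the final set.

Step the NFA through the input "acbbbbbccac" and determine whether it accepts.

S₀ = ε-closure({0}) = {0,1,2,4,5,6,7,8,10,12,14}
'a' @ 1: {1,5,11,15}  ✓accept
'c' @ 2: {}  — no active states
rest 'bbbbbccac' ignored (set empty)
after full input: {}  (accept=1 not in)

Answer: REJECT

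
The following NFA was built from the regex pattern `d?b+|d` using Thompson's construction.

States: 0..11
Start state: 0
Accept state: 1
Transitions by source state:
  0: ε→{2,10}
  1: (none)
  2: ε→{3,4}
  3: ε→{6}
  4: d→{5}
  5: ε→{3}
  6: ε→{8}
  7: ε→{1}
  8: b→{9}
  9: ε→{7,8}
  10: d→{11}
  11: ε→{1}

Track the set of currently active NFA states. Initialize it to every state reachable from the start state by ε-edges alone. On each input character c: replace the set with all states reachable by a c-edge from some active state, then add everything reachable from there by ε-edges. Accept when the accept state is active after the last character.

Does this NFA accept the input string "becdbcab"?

Answer: REJECT

Steps:
S₀ = ε-closure({0}) = {0,2,3,4,6,8,10}
'b' @ 1: {1,7,8,9}  [accepting]
'e' @ 2: {}  — no active states
rest 'cdbcab' ignored (set empty)
final: {}; accept 1 not in set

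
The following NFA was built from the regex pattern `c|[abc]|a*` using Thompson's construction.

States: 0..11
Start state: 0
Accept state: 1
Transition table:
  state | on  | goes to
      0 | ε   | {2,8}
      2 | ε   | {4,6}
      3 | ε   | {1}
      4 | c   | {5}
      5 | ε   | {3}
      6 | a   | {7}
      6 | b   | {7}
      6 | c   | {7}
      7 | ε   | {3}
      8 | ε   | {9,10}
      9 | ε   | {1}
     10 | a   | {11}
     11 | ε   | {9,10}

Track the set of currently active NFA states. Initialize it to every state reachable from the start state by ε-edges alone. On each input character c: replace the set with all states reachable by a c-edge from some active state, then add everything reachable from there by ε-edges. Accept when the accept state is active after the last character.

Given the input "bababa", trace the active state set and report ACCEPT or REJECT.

Answer: REJECT

Derivation:
start: ε-closure({0}) = {0,1,2,4,6,8,9,10}
'b' @ 1: {1,3,7}  (accept∈set)
'a' @ 2: {}  — no active states
rest 'baba' ignored (set empty)
final: {}; accept 1 not in set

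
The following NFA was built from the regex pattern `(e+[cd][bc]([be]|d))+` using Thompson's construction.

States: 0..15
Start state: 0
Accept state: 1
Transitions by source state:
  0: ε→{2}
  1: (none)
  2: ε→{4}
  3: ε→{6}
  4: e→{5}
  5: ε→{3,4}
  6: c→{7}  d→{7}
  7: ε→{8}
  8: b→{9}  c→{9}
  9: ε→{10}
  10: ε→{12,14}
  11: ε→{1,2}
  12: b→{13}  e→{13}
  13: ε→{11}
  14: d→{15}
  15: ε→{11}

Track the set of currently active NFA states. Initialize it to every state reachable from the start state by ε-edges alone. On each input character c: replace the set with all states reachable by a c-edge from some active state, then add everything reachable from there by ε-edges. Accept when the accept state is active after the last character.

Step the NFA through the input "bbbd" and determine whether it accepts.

Answer: REJECT

Derivation:
start: ε-closure({0}) = {0,2,4}
'b' @ 1: {}  — dead — no transitions
rest 'bbd' ignored (set empty)
end set {} — state 1 not in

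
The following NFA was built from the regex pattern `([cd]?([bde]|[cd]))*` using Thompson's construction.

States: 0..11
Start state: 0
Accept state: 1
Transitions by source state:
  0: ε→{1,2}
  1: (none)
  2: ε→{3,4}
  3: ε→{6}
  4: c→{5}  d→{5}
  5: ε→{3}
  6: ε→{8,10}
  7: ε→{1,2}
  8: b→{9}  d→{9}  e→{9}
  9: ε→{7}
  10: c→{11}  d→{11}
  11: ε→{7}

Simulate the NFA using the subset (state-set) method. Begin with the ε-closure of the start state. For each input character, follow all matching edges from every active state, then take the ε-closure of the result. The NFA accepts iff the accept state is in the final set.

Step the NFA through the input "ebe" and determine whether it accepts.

start: ε-closure({0}) = {0,1,2,3,4,6,8,10}
'e' @ 1: {1,2,3,4,6,7,8,9,10}  ✓accept
'b' @ 2: {1,2,3,4,6,7,8,9,10}  ✓accept
'e' @ 3: {1,2,3,4,6,7,8,9,10}  ✓accept
after full input: {1,2,3,4,6,7,8,9,10}  (accept=1 in)

Answer: ACCEPT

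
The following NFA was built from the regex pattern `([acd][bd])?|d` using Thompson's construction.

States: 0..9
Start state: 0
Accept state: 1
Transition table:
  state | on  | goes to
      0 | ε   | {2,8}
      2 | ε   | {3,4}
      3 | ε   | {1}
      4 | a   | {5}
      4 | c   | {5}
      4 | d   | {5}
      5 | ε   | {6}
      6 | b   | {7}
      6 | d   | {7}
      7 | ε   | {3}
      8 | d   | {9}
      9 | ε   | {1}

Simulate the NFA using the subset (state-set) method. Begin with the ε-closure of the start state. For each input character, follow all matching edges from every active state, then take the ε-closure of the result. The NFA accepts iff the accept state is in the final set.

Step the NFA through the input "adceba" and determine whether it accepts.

Answer: REJECT

Steps:
start: ε-closure({0}) = {0,1,2,3,4,8}
'a' @ 1: {5,6}
'd' @ 2: {1,3,7}  ✓accept
'c' @ 3: {}  — dead — no transitions
rest 'eba' ignored (set empty)
final: {}; accept 1 not in set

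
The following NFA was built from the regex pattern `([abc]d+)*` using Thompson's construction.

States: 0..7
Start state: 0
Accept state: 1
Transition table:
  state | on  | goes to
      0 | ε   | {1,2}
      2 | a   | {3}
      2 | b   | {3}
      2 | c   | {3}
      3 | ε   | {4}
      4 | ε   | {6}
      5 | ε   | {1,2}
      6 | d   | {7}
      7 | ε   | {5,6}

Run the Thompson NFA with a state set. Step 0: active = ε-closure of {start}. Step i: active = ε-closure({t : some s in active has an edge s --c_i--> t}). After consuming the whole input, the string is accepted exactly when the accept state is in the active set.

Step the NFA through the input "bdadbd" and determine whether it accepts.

Answer: ACCEPT

Trace:
start: ε-closure({0}) = {0,1,2}
'b' @ 1: {3,4,6}
'd' @ 2: {1,2,5,6,7}  [accepting]
'a' @ 3: {3,4,6}
'd' @ 4: {1,2,5,6,7}  [accepting]
'b' @ 5: {3,4,6}
'd' @ 6: {1,2,5,6,7}  [accepting]
after full input: {1,2,5,6,7}  (accept=1 in)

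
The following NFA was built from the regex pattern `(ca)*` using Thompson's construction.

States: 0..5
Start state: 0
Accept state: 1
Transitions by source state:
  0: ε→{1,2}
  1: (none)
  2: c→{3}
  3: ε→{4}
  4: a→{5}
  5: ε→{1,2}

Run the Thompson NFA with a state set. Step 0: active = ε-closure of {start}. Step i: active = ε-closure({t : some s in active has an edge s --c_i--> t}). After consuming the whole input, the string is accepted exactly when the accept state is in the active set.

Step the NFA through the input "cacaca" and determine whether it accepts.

Answer: ACCEPT

Trace:
initial (ε-close {0}): {0,1,2}
'c' @ 1: {3,4}
'a' @ 2: {1,2,5}  (accept∈set)
'c' @ 3: {3,4}
'a' @ 4: {1,2,5}  (accept∈set)
'c' @ 5: {3,4}
'a' @ 6: {1,2,5}  (accept∈set)
final: {1,2,5}; accept 1 in set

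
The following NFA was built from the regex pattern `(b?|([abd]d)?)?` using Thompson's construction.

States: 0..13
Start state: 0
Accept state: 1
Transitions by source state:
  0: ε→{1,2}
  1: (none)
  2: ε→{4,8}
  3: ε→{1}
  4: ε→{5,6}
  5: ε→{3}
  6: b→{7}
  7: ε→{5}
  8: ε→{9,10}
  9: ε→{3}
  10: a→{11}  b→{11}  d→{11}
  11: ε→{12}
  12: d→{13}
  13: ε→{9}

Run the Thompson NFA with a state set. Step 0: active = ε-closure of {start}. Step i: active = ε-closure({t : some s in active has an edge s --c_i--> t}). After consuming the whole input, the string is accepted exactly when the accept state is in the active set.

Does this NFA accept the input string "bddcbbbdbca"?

Answer: REJECT

Trace:
S₀ = ε-closure({0}) = {0,1,2,3,4,5,6,8,9,10}
'b' @ 1: {1,3,5,7,11,12}  [accepting]
'd' @ 2: {1,3,9,13}  [accepting]
'd' @ 3: {}  — state set empty
rest 'cbbbdbca' ignored (set empty)
after full input: {}  (accept=1 not in)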